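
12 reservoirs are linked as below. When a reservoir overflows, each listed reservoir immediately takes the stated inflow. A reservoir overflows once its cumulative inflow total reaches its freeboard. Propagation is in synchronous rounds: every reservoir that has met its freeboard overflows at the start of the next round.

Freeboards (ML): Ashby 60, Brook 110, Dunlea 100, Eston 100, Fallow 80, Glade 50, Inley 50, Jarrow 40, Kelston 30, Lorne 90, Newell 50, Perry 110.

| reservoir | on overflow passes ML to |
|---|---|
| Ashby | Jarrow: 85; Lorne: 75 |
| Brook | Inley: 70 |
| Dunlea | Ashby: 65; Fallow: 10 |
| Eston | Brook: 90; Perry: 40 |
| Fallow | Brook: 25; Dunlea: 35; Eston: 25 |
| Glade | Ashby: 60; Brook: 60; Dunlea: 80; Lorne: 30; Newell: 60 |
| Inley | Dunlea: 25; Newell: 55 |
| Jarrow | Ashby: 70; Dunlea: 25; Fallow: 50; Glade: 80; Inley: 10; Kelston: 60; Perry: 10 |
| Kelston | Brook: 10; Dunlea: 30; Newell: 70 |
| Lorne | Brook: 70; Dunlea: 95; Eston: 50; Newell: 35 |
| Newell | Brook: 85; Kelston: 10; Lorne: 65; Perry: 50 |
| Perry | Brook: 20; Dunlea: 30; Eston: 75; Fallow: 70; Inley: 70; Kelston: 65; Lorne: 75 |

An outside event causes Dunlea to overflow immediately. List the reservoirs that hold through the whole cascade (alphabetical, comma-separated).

Eston, Fallow, Perry

Round 1 — Dunlea overflows (initial).
  Ashby: +65 → 65 ≥ 60
  Fallow: +10 → 10 < 80
Round 2 — Ashby overflows.
  Jarrow: +85 → 85 ≥ 40
  Lorne: +75 → 75 < 90
Round 3 — Jarrow overflows.
  Fallow: +50 → 60 < 80
  Glade: +80 → 80 ≥ 50
  Inley: +10 → 10 < 50
  Kelston: +60 → 60 ≥ 30
  Perry: +10 → 10 < 110
Round 4 — Glade, Kelston overflow.
  Brook: +60+10 → 70 < 110
  Lorne: +30 → 105 ≥ 90
  Newell: +60+70 → 130 ≥ 50
Round 5 — Lorne, Newell overflow.
  Brook: +70+85 → 225 ≥ 110
  Eston: +50 → 50 < 100
  Perry: +50 → 60 < 110
Round 6 — Brook overflows.
  Inley: +70 → 80 ≥ 50
Round 7 — Inley overflows.
No further overflows.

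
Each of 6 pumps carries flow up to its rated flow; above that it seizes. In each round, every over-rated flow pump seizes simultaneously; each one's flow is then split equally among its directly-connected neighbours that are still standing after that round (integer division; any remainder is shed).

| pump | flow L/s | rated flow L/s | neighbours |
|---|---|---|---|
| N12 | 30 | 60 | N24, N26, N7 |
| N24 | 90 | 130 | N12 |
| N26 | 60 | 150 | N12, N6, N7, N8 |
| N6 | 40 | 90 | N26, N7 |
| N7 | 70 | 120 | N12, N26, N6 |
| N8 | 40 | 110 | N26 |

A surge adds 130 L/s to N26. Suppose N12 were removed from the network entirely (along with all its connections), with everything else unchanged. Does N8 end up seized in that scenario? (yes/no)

With N12 removed:
Round 1 — N26 at 190 > 150. N26 seizes.
  N26 sheds 190 L/s to N6, N7, N8: 63 each (1 lost).
    N6: 40+63 = 103 > 90
    N7: 70+63 = 133 > 120
    N8: 40+63 = 103 ≤ 110
Round 2 — N6, N7 seize.
  N6 sheds 103 L/s: no online neighbours, lost.
  N7 sheds 133 L/s: no online neighbours, lost.
No further seizures.

no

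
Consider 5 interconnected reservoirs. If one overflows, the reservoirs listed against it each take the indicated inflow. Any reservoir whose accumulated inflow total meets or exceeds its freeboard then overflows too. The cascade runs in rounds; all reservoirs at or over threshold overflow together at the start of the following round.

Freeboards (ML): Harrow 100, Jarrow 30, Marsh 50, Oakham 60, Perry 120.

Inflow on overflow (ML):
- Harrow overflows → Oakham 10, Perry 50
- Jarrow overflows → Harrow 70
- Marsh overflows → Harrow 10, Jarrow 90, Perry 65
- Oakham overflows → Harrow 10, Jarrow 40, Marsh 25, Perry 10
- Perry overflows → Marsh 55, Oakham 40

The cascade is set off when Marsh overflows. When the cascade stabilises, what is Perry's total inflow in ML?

Round 1 — Marsh overflows (initial).
  Harrow: +10 → 10 < 100
  Jarrow: +90 → 90 ≥ 30
  Perry: +65 → 65 < 120
Round 2 — Jarrow overflows.
  Harrow: +70 → 80 < 100
No further overflows.

65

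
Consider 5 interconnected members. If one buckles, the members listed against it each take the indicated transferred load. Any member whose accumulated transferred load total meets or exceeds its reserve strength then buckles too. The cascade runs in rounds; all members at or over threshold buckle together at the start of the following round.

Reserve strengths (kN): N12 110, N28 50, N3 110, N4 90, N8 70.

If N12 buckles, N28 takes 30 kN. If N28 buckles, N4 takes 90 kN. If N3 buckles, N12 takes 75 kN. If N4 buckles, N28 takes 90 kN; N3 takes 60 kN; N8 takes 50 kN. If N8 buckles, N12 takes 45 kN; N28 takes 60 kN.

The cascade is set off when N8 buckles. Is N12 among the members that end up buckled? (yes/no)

no

Round 1 — N8 buckles (initial).
  N12: +45 → 45 < 110
  N28: +60 → 60 ≥ 50
Round 2 — N28 buckles.
  N4: +90 → 90 ≥ 90
Round 3 — N4 buckles.
  N3: +60 → 60 < 110
No further bucklings.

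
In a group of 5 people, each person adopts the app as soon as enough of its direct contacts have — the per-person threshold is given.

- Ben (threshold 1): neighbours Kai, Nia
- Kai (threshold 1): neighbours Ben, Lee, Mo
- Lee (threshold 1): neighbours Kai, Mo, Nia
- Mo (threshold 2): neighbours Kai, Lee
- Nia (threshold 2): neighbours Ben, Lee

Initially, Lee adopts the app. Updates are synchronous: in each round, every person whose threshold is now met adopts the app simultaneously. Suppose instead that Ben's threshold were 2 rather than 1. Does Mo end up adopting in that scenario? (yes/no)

yes

With Ben's threshold at 2:
Round 1 — Lee adopts the app (initial).
Round 2 — checking thresholds:
  Kai: 1 of 3 neighbours ≥ 1, adopts the app.
  Mo: 1 of 2 neighbours < 2, below threshold.
  Nia: 1 of 2 neighbours < 2, below threshold.
Round 3 — checking thresholds:
  Ben: 1 of 2 neighbours < 2, below threshold.
  Mo: 2 of 2 neighbours ≥ 2, adopts the app.
  Nia: 1 of 2 neighbours < 2, below threshold.
Round 4 — no new adoptions; cascade stops.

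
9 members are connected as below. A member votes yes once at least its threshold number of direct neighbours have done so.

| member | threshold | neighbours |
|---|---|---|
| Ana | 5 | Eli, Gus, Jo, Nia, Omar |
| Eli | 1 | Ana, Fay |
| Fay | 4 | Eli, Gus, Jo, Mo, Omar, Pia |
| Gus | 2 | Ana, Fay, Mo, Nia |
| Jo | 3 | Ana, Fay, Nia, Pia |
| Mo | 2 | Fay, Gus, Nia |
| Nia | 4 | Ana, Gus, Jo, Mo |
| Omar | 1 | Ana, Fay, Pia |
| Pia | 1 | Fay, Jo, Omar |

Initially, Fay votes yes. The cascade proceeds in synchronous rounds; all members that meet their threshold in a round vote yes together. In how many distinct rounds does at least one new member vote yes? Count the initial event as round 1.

Round 1 — Fay votes yes (initial).
Round 2 — checking thresholds:
  Eli: 1 of 2 neighbours ≥ 1, votes yes.
  Gus: 1 of 4 neighbours < 2, holds.
  Jo: 1 of 4 neighbours < 3, holds.
  Mo: 1 of 3 neighbours < 2, holds.
  Omar: 1 of 3 neighbours ≥ 1, votes yes.
  Pia: 1 of 3 neighbours ≥ 1, votes yes.
Round 3 — no new yes votes; cascade stops.

2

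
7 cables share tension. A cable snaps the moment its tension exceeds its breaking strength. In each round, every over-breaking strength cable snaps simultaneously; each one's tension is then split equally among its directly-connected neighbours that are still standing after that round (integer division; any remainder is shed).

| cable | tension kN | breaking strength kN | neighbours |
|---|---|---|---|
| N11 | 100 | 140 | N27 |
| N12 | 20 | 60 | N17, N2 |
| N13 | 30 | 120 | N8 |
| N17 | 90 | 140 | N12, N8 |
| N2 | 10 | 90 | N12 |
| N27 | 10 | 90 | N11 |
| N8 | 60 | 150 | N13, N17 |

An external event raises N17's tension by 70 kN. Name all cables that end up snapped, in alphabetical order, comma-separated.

N12, N17, N2

Round 1 — N17 at 160 > 140. N17 snaps.
  N17 sheds 160 kN to N12, N8: 80 each.
    N12: 20+80 = 100 > 60
    N8: 60+80 = 140 ≤ 150
Round 2 — N12 snaps.
  N12 sheds 100 kN to N2: 100 each.
    N2: 10+100 = 110 > 90
Round 3 — N2 snaps.
  N2 sheds 110 kN: no online neighbours, lost.
No further breaks.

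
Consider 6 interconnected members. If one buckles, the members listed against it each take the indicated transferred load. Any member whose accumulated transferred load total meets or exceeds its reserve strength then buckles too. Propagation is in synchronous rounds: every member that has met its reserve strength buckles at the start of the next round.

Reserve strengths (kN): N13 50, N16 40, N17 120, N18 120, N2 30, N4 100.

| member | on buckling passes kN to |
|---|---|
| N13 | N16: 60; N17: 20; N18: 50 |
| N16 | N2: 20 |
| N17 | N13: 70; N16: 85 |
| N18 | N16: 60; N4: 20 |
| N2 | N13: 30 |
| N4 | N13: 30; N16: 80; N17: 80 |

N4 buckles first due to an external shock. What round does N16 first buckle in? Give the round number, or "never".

Round 1 — N4 buckles (initial).
  N13: +30 → 30 < 50
  N16: +80 → 80 ≥ 40
  N17: +80 → 80 < 120
Round 2 — N16 buckles.
  N2: +20 → 20 < 30
No further bucklings.

2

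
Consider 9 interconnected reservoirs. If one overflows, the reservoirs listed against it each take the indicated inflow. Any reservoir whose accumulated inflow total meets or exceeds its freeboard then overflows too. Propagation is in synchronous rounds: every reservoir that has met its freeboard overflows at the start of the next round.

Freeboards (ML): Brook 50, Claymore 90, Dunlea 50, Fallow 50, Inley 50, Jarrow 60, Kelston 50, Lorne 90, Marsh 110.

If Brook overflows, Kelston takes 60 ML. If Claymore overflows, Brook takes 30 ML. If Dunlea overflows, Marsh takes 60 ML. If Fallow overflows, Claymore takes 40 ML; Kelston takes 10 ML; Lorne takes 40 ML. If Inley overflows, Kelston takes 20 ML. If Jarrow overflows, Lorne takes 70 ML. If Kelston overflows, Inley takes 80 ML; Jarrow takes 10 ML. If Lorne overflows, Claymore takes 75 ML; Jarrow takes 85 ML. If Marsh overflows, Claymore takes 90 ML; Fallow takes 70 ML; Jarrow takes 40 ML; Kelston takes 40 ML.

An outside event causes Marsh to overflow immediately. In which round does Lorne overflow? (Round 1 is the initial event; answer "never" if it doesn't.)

Round 1 — Marsh overflows (initial).
  Claymore: +90 → 90 ≥ 90
  Fallow: +70 → 70 ≥ 50
  Jarrow: +40 → 40 < 60
  Kelston: +40 → 40 < 50
Round 2 — Claymore, Fallow overflow.
  Brook: +30 → 30 < 50
  Kelston: +10 → 50 ≥ 50
  Lorne: +40 → 40 < 90
Round 3 — Kelston overflows.
  Inley: +80 → 80 ≥ 50
  Jarrow: +10 → 50 < 60
Round 4 — Inley overflows.
No further overflows.

never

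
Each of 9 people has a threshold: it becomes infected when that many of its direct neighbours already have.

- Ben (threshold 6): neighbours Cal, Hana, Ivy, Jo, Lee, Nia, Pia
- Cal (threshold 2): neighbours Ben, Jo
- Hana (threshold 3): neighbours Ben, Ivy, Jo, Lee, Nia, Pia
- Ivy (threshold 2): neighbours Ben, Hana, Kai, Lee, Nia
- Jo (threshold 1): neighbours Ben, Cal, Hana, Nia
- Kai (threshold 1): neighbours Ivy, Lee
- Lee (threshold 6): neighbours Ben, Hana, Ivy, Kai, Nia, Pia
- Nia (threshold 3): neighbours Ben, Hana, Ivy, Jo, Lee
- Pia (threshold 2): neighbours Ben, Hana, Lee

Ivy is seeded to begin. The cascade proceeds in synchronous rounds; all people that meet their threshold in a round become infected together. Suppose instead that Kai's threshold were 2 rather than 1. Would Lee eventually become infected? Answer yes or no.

no

With Kai's threshold at 2:
Round 1 — Ivy becomes infected (initial).
Round 2 — no new infections; cascade stops.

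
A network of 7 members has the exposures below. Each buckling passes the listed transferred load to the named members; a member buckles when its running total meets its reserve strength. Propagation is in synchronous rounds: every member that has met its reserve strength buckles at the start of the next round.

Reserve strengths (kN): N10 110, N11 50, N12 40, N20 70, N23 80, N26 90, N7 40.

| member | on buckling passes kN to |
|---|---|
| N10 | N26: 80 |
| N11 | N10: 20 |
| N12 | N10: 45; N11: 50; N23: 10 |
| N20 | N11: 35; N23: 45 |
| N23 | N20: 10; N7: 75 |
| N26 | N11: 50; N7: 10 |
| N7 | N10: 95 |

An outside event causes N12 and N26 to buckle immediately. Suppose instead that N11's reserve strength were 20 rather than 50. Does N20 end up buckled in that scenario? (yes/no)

With N11's reserve strength at 20:
Round 1 — N12, N26 buckle (initial).
  N10: +45 → 45 < 110
  N11: +50+50 → 100 ≥ 20
  N23: +10 → 10 < 80
  N7: +10 → 10 < 40
Round 2 — N11 buckles.
  N10: +20 → 65 < 110
No further bucklings.

no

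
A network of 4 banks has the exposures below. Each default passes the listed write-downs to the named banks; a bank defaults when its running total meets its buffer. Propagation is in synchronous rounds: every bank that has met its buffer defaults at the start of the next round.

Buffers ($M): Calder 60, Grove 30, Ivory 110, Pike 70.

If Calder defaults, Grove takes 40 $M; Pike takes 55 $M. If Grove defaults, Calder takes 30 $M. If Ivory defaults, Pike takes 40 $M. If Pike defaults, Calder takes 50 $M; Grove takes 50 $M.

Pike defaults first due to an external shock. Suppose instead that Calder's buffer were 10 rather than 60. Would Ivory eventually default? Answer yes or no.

With Calder's buffer at 10:
Round 1 — Pike defaults (initial).
  Calder: +50 → 50 ≥ 10
  Grove: +50 → 50 ≥ 30
Round 2 — Calder, Grove default.
No further defaults.

no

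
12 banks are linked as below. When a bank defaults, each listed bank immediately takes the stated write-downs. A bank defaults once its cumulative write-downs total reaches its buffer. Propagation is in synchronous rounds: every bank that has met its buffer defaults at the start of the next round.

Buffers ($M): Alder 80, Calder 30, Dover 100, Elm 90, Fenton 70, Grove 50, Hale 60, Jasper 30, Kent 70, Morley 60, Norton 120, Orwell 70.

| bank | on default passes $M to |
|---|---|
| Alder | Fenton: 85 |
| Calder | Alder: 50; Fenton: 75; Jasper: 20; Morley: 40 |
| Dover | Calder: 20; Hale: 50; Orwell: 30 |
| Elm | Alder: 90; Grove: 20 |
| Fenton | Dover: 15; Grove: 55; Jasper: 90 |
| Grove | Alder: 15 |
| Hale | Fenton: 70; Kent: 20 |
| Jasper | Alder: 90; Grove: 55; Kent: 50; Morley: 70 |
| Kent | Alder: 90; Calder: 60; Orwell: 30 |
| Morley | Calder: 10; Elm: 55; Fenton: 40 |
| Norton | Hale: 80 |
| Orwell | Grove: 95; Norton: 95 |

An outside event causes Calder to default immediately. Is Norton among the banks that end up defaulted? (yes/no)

no

Round 1 — Calder defaults (initial).
  Alder: +50 → 50 < 80
  Fenton: +75 → 75 ≥ 70
  Jasper: +20 → 20 < 30
  Morley: +40 → 40 < 60
Round 2 — Fenton defaults.
  Dover: +15 → 15 < 100
  Grove: +55 → 55 ≥ 50
  Jasper: +90 → 110 ≥ 30
Round 3 — Grove, Jasper default.
  Alder: +15+90 → 155 ≥ 80
  Kent: +50 → 50 < 70
  Morley: +70 → 110 ≥ 60
Round 4 — Alder, Morley default.
  Elm: +55 → 55 < 90
No further defaults.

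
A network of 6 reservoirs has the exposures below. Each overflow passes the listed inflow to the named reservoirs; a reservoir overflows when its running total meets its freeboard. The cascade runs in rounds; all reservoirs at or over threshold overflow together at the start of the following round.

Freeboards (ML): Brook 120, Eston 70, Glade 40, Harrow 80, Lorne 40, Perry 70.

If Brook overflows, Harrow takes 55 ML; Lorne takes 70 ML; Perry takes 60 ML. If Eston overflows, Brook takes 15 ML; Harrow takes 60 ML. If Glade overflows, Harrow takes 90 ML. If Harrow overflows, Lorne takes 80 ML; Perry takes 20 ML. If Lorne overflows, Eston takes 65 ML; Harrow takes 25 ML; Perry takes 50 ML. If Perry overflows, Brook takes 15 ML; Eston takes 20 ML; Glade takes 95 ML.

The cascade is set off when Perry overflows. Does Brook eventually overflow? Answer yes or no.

Round 1 — Perry overflows (initial).
  Brook: +15 → 15 < 120
  Eston: +20 → 20 < 70
  Glade: +95 → 95 ≥ 40
Round 2 — Glade overflows.
  Harrow: +90 → 90 ≥ 80
Round 3 — Harrow overflows.
  Lorne: +80 → 80 ≥ 40
Round 4 — Lorne overflows.
  Eston: +65 → 85 ≥ 70
Round 5 — Eston overflows.
  Brook: +15 → 30 < 120
No further overflows.

no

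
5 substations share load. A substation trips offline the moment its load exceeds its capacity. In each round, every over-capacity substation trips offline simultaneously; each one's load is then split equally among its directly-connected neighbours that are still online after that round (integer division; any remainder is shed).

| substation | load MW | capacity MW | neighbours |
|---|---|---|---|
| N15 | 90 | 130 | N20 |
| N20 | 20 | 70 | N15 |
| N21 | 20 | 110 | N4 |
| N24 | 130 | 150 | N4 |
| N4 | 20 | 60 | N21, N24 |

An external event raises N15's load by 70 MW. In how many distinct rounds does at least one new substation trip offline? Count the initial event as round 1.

2

Round 1 — N15 at 160 > 130. N15 trips offline.
  N15 sheds 160 MW to N20: 160 each.
    N20: 20+160 = 180 > 70
Round 2 — N20 trips offline.
  N20 sheds 180 MW: no online neighbours, lost.
No further trips.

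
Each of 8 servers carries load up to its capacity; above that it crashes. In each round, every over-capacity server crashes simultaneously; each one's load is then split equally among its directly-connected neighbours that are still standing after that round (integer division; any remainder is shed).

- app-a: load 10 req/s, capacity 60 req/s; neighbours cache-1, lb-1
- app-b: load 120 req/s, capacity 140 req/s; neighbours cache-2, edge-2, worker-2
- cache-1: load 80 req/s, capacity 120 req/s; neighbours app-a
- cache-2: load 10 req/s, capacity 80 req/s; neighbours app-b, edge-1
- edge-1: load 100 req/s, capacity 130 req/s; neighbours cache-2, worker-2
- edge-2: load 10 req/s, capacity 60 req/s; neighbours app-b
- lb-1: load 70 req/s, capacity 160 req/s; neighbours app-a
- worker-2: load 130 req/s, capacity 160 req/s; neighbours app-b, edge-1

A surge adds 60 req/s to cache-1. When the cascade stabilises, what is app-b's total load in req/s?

120

Round 1 — cache-1 at 140 > 120. cache-1 crashes.
  cache-1 sheds 140 req/s to app-a: 140 each.
    app-a: 10+140 = 150 > 60
Round 2 — app-a crashes.
  app-a sheds 150 req/s to lb-1: 150 each.
    lb-1: 70+150 = 220 > 160
Round 3 — lb-1 crashes.
  lb-1 sheds 220 req/s: no online neighbours, lost.
No further crashes.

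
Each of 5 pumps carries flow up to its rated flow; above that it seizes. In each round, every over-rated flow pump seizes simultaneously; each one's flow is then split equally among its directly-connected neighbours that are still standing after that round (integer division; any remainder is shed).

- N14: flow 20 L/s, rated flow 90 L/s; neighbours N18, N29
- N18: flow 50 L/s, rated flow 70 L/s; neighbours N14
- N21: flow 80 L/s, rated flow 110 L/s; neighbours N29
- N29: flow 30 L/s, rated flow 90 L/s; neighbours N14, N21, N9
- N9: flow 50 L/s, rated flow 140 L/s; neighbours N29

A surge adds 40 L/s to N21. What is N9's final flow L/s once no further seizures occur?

Round 1 — N21 at 120 > 110. N21 seizes.
  N21 sheds 120 L/s to N29: 120 each.
    N29: 30+120 = 150 > 90
Round 2 — N29 seizes.
  N29 sheds 150 L/s to N14, N9: 75 each.
    N14: 20+75 = 95 > 90
    N9: 50+75 = 125 ≤ 140
Round 3 — N14 seizes.
  N14 sheds 95 L/s to N18: 95 each.
    N18: 50+95 = 145 > 70
Round 4 — N18 seizes.
  N18 sheds 145 L/s: no online neighbours, lost.
No further seizures.

125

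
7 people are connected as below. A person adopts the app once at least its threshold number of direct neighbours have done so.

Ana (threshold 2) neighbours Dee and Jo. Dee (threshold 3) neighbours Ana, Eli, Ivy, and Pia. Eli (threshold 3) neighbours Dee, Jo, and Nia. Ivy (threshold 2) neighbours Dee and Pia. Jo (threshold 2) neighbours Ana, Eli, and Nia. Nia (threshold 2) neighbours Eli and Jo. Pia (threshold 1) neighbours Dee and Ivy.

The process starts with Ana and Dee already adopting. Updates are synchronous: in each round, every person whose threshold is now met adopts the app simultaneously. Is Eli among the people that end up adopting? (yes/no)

Round 1 — Ana, Dee adopt the app (initial).
Round 2 — checking thresholds:
  Eli: 1 of 3 neighbours < 3, not yet.
  Ivy: 1 of 2 neighbours < 2, not yet.
  Jo: 1 of 3 neighbours < 2, not yet.
  Pia: 1 of 2 neighbours ≥ 1, adopts the app.
Round 3 — checking thresholds:
  Eli: 1 of 3 neighbours < 3, not yet.
  Ivy: 2 of 2 neighbours ≥ 2, adopts the app.
  Jo: 1 of 3 neighbours < 2, not yet.
Round 4 — no new adoptions; cascade stops.

no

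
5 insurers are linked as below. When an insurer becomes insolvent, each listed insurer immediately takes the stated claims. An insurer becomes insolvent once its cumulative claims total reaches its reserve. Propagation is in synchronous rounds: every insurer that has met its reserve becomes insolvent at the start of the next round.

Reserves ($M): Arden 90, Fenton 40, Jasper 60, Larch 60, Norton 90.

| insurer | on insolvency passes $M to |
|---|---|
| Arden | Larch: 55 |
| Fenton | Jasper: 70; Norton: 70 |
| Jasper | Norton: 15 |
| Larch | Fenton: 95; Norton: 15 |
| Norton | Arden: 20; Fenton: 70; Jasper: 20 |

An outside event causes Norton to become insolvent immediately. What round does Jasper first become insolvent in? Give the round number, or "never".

Round 1 — Norton becomes insolvent (initial).
  Arden: +20 → 20 < 90
  Fenton: +70 → 70 ≥ 40
  Jasper: +20 → 20 < 60
Round 2 — Fenton becomes insolvent.
  Jasper: +70 → 90 ≥ 60
Round 3 — Jasper becomes insolvent.
No further insolvencies.

3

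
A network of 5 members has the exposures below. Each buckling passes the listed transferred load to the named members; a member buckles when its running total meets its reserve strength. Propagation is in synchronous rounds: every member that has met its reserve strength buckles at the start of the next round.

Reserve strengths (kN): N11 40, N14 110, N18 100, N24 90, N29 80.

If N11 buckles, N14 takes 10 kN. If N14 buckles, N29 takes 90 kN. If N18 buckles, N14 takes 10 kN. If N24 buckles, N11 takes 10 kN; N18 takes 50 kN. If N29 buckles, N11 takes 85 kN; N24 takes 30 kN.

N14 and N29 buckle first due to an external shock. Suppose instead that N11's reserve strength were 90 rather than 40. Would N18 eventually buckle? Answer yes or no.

With N11's reserve strength at 90:
Round 1 — N14, N29 buckle (initial).
  N11: +85 → 85 < 90
  N24: +30 → 30 < 90
No further bucklings.

no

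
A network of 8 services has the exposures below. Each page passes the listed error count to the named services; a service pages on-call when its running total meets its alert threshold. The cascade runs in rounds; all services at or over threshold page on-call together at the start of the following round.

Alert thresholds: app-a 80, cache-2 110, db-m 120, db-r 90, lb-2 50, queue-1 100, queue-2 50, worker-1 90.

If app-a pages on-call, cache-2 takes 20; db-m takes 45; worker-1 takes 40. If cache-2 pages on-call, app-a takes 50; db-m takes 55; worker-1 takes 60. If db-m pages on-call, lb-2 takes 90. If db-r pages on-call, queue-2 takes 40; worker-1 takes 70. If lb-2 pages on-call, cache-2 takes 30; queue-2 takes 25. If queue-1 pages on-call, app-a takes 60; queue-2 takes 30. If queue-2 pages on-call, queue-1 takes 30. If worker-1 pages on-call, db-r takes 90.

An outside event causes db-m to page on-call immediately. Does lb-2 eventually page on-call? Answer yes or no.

yes

Round 1 — db-m pages on-call (initial).
  lb-2: +90 → 90 ≥ 50
Round 2 — lb-2 pages on-call.
  cache-2: +30 → 30 < 110
  queue-2: +25 → 25 < 50
No further pages.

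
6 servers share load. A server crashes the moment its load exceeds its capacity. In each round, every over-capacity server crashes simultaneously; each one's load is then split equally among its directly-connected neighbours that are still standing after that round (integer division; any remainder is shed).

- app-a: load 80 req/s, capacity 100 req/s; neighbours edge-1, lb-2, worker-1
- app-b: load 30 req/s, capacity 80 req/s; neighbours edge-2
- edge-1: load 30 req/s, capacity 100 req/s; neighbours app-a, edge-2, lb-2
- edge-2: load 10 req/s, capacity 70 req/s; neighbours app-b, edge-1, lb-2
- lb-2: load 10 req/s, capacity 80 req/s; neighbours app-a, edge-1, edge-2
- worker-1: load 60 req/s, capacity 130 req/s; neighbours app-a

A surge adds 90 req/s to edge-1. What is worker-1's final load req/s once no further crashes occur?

Round 1 — edge-1 at 120 > 100. edge-1 crashes.
  edge-1 sheds 120 req/s to app-a, edge-2, lb-2: 40 each.
    app-a: 80+40 = 120 > 100
    edge-2: 10+40 = 50 ≤ 70
    lb-2: 10+40 = 50 ≤ 80
Round 2 — app-a crashes.
  app-a sheds 120 req/s to lb-2, worker-1: 60 each.
    lb-2: 50+60 = 110 > 80
    worker-1: 60+60 = 120 ≤ 130
Round 3 — lb-2 crashes.
  lb-2 sheds 110 req/s to edge-2: 110 each.
    edge-2: 50+110 = 160 > 70
Round 4 — edge-2 crashes.
  edge-2 sheds 160 req/s to app-b: 160 each.
    app-b: 30+160 = 190 > 80
Round 5 — app-b crashes.
  app-b sheds 190 req/s: no online neighbours, lost.
No further crashes.

120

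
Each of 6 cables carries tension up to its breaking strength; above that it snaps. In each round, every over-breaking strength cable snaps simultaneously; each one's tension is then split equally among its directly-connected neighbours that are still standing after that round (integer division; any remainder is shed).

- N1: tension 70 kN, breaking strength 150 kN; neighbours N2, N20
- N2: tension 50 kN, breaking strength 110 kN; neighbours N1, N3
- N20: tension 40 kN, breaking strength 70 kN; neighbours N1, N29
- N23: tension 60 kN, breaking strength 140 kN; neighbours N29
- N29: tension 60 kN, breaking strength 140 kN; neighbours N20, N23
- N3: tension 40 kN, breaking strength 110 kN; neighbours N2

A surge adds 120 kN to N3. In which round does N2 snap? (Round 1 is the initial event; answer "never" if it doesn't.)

Round 1 — N3 at 160 > 110. N3 snaps.
  N3 sheds 160 kN to N2: 160 each.
    N2: 50+160 = 210 > 110
Round 2 — N2 snaps.
  N2 sheds 210 kN to N1: 210 each.
    N1: 70+210 = 280 > 150
Round 3 — N1 snaps.
  N1 sheds 280 kN to N20: 280 each.
    N20: 40+280 = 320 > 70
Round 4 — N20 snaps.
  N20 sheds 320 kN to N29: 320 each.
    N29: 60+320 = 380 > 140
Round 5 — N29 snaps.
  N29 sheds 380 kN to N23: 380 each.
    N23: 60+380 = 440 > 140
Round 6 — N23 snaps.
  N23 sheds 440 kN: no online neighbours, lost.
No further breaks.

2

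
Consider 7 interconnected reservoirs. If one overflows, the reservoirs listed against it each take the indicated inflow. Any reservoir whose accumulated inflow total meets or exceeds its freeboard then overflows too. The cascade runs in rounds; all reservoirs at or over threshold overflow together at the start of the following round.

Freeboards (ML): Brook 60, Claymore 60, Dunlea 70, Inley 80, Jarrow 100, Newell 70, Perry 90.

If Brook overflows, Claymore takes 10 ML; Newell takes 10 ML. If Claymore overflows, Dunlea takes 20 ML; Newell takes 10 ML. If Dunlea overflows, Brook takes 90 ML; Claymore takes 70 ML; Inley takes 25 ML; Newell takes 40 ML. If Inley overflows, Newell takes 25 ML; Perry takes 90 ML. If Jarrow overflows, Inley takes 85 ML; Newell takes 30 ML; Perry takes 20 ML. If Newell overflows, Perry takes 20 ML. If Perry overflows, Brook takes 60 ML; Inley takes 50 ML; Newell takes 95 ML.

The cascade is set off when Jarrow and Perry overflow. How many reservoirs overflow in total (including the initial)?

Round 1 — Jarrow, Perry overflow (initial).
  Brook: +60 → 60 ≥ 60
  Inley: +85+50 → 135 ≥ 80
  Newell: +30+95 → 125 ≥ 70
Round 2 — Brook, Inley, Newell overflow.
  Claymore: +10 → 10 < 60
No further overflows.

5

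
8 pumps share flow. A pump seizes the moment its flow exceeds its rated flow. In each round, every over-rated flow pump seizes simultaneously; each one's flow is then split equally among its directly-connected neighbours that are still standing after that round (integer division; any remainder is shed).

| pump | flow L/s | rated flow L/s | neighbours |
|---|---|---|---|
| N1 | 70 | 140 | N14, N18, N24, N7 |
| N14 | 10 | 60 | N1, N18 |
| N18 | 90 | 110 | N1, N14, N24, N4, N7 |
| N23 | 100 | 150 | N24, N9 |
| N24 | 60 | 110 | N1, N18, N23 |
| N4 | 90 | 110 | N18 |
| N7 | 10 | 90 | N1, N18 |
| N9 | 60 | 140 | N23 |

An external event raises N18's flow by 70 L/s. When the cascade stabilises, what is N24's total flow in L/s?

Round 1 — N18 at 160 > 110. N18 seizes.
  N18 sheds 160 L/s to N1, N14, N24, N4, N7: 32 each.
    N1: 70+32 = 102 ≤ 140
    N14: 10+32 = 42 ≤ 60
    N24: 60+32 = 92 ≤ 110
    N4: 90+32 = 122 > 110
    N7: 10+32 = 42 ≤ 90
Round 2 — N4 seizes.
  N4 sheds 122 L/s: no online neighbours, lost.
No further seizures.

92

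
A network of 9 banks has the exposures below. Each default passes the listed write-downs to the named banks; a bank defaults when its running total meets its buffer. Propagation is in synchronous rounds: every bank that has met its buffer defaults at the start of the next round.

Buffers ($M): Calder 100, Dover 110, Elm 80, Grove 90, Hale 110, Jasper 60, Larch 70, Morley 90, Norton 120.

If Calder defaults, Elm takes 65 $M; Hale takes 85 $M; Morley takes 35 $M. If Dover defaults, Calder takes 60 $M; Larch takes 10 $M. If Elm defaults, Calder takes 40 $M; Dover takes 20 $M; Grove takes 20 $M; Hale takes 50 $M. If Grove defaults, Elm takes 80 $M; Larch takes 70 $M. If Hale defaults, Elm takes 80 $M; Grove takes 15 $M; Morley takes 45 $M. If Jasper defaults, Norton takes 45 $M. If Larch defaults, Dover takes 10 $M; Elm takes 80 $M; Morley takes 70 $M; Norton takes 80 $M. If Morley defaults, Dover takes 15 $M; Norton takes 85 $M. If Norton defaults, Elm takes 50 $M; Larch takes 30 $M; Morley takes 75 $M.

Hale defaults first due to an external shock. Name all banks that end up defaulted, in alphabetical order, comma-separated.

Round 1 — Hale defaults (initial).
  Elm: +80 → 80 ≥ 80
  Grove: +15 → 15 < 90
  Morley: +45 → 45 < 90
Round 2 — Elm defaults.
  Calder: +40 → 40 < 100
  Dover: +20 → 20 < 110
  Grove: +20 → 35 < 90
No further defaults.

Elm, Hale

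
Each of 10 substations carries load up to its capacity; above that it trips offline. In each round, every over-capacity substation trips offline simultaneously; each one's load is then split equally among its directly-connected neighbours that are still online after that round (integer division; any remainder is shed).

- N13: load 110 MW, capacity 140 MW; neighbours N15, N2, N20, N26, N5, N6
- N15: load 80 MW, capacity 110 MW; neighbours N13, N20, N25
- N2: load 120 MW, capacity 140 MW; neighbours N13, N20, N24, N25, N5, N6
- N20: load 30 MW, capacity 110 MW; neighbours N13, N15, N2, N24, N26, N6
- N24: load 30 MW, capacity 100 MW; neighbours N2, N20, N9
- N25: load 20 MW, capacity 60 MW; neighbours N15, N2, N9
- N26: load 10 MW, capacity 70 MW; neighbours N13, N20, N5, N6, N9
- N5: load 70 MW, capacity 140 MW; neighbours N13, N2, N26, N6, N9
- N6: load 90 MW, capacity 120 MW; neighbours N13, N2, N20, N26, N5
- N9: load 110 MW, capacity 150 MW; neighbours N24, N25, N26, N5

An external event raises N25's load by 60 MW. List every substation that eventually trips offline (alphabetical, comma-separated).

N2, N25

Round 1 — N25 at 80 > 60. N25 trips offline.
  N25 sheds 80 MW to N15, N2, N9: 26 each (2 lost).
    N15: 80+26 = 106 ≤ 110
    N2: 120+26 = 146 > 140
    N9: 110+26 = 136 ≤ 150
Round 2 — N2 trips offline.
  N2 sheds 146 MW to N13, N20, N24, N5, N6: 29 each (1 lost).
    N13: 110+29 = 139 ≤ 140
    N20: 30+29 = 59 ≤ 110
    N24: 30+29 = 59 ≤ 100
    N5: 70+29 = 99 ≤ 140
    N6: 90+29 = 119 ≤ 120
No further trips.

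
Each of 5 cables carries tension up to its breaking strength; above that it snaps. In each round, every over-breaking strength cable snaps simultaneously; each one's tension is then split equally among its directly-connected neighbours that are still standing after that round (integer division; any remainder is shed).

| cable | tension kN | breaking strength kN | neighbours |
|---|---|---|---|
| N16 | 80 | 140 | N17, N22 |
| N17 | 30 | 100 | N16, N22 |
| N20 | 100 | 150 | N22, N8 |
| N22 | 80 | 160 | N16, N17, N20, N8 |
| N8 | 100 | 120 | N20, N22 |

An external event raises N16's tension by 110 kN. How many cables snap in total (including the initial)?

Round 1 — N16 at 190 > 140. N16 snaps.
  N16 sheds 190 kN to N17, N22: 95 each.
    N17: 30+95 = 125 > 100
    N22: 80+95 = 175 > 160
Round 2 — N17, N22 snap.
  N17 sheds 125 kN: no online neighbours, lost.
  N22 sheds 175 kN to N20, N8: 87 each (1 lost).
    N20: 100+87 = 187 > 150
    N8: 100+87 = 187 > 120
Round 3 — N20, N8 snap.
  N20 sheds 187 kN: no online neighbours, lost.
  N8 sheds 187 kN: no online neighbours, lost.
No further breaks.

5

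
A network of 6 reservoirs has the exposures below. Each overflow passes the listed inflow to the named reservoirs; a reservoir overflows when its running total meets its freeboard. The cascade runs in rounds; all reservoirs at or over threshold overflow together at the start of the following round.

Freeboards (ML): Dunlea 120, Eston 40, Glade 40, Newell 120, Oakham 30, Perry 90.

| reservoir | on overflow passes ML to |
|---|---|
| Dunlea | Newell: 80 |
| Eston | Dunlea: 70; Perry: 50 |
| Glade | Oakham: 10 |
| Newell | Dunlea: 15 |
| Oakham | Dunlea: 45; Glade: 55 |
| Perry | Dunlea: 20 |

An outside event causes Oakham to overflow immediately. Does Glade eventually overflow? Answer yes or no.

yes

Round 1 — Oakham overflows (initial).
  Dunlea: +45 → 45 < 120
  Glade: +55 → 55 ≥ 40
Round 2 — Glade overflows.
No further overflows.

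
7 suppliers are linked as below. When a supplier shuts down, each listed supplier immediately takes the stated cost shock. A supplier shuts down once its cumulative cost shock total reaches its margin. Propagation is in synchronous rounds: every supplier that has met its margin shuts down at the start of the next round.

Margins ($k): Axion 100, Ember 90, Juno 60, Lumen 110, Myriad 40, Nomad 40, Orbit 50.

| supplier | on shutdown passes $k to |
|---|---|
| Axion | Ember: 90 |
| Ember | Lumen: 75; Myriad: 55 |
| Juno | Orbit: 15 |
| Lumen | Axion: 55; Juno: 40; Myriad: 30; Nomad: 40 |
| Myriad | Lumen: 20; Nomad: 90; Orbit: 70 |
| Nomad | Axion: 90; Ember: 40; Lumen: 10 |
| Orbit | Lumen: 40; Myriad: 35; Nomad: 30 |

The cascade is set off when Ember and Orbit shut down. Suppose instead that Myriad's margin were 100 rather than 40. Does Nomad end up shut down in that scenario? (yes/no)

yes

With Myriad's margin at 100:
Round 1 — Ember, Orbit shut down (initial).
  Lumen: +75+40 → 115 ≥ 110
  Myriad: +55+35 → 90 < 100
  Nomad: +30 → 30 < 40
Round 2 — Lumen shuts down.
  Axion: +55 → 55 < 100
  Juno: +40 → 40 < 60
  Myriad: +30 → 120 ≥ 100
  Nomad: +40 → 70 ≥ 40
Round 3 — Myriad, Nomad shut down.
  Axion: +90 → 145 ≥ 100
Round 4 — Axion shuts down.
No further shutdowns.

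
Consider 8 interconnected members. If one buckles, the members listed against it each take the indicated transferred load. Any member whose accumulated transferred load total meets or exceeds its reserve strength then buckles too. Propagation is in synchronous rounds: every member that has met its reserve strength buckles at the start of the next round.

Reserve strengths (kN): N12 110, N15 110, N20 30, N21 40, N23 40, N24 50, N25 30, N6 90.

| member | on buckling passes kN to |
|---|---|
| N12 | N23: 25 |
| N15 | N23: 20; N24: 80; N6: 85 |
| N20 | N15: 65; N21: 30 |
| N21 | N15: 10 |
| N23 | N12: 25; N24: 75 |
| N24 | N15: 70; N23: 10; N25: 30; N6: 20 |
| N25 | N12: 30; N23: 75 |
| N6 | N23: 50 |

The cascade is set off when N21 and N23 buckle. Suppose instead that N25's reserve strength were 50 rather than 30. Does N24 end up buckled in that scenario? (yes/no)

yes

With N25's reserve strength at 50:
Round 1 — N21, N23 buckle (initial).
  N12: +25 → 25 < 110
  N15: +10 → 10 < 110
  N24: +75 → 75 ≥ 50
Round 2 — N24 buckles.
  N15: +70 → 80 < 110
  N25: +30 → 30 < 50
  N6: +20 → 20 < 90
No further bucklings.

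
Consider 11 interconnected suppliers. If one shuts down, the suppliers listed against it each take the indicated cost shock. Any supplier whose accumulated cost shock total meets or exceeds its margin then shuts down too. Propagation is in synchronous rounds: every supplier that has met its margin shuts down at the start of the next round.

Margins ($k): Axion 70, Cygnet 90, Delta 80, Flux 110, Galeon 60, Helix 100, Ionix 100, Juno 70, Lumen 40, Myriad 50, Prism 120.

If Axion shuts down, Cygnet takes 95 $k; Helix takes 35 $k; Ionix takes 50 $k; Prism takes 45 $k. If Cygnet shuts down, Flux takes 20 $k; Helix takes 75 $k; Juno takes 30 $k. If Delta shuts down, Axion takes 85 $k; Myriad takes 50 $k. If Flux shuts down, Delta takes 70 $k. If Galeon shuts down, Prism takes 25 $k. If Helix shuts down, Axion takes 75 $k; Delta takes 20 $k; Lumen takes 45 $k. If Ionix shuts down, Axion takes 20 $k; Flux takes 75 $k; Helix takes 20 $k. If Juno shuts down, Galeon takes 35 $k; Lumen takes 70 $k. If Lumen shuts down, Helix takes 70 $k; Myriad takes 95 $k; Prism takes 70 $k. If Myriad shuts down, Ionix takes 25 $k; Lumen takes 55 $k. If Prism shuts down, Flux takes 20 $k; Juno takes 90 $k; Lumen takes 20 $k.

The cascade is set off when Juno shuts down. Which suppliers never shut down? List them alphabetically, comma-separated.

Round 1 — Juno shuts down (initial).
  Galeon: +35 → 35 < 60
  Lumen: +70 → 70 ≥ 40
Round 2 — Lumen shuts down.
  Helix: +70 → 70 < 100
  Myriad: +95 → 95 ≥ 50
  Prism: +70 → 70 < 120
Round 3 — Myriad shuts down.
  Ionix: +25 → 25 < 100
No further shutdowns.

Axion, Cygnet, Delta, Flux, Galeon, Helix, Ionix, Prism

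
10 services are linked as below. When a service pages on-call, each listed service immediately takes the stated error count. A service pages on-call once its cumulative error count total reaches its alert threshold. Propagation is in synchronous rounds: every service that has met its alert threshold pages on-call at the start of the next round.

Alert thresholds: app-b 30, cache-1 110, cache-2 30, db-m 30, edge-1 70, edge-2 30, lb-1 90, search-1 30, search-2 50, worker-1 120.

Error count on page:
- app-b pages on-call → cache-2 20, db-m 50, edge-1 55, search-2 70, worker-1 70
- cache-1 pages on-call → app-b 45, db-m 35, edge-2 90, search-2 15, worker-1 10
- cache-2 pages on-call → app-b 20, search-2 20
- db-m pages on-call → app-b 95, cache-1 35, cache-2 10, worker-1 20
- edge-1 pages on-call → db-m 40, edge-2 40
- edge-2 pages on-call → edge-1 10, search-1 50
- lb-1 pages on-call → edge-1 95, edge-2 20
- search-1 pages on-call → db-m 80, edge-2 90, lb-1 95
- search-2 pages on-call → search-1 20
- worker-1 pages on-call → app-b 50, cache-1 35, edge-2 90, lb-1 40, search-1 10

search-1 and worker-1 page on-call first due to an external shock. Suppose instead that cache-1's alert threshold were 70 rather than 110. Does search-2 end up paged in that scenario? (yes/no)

With cache-1's alert threshold at 70:
Round 1 — search-1, worker-1 page on-call (initial).
  app-b: +50 → 50 ≥ 30
  cache-1: +35 → 35 < 70
  db-m: +80 → 80 ≥ 30
  edge-2: +90+90 → 180 ≥ 30
  lb-1: +95+40 → 135 ≥ 90
Round 2 — app-b, db-m, edge-2, lb-1 page on-call.
  cache-1: +35 → 70 ≥ 70
  cache-2: +20+10 → 30 ≥ 30
  edge-1: +55+10+95 → 160 ≥ 70
  search-2: +70 → 70 ≥ 50
Round 3 — cache-1, cache-2, edge-1, search-2 page on-call.
No further pages.

yes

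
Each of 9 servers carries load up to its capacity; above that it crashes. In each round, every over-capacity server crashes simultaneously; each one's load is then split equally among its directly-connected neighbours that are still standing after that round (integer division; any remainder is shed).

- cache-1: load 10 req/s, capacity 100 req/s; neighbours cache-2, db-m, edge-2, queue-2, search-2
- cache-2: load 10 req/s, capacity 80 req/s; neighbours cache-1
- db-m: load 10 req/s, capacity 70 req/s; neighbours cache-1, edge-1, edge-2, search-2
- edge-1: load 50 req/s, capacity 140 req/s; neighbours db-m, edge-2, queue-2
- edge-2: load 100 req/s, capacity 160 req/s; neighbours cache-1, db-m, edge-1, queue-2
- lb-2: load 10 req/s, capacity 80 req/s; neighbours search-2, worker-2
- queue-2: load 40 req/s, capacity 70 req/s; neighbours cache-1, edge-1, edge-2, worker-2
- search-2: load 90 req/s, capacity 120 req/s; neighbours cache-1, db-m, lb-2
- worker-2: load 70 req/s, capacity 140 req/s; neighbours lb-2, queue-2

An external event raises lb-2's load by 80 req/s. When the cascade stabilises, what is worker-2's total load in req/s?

139

Round 1 — lb-2 at 90 > 80. lb-2 crashes.
  lb-2 sheds 90 req/s to search-2, worker-2: 45 each.
    search-2: 90+45 = 135 > 120
    worker-2: 70+45 = 115 ≤ 140
Round 2 — search-2 crashes.
  search-2 sheds 135 req/s to cache-1, db-m: 67 each (1 lost).
    cache-1: 10+67 = 77 ≤ 100
    db-m: 10+67 = 77 > 70
Round 3 — db-m crashes.
  db-m sheds 77 req/s to cache-1, edge-1, edge-2: 25 each (2 lost).
    cache-1: 77+25 = 102 > 100
    edge-1: 50+25 = 75 ≤ 140
    edge-2: 100+25 = 125 ≤ 160
Round 4 — cache-1 crashes.
  cache-1 sheds 102 req/s to cache-2, edge-2, queue-2: 34 each.
    cache-2: 10+34 = 44 ≤ 80
    edge-2: 125+34 = 159 ≤ 160
    queue-2: 40+34 = 74 > 70
Round 5 — queue-2 crashes.
  queue-2 sheds 74 req/s to edge-1, edge-2, worker-2: 24 each (2 lost).
    edge-1: 75+24 = 99 ≤ 140
    edge-2: 159+24 = 183 > 160
    worker-2: 115+24 = 139 ≤ 140
Round 6 — edge-2 crashes.
  edge-2 sheds 183 req/s to edge-1: 183 each.
    edge-1: 99+183 = 282 > 140
Round 7 — edge-1 crashes.
  edge-1 sheds 282 req/s: no online neighbours, lost.
No further crashes.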